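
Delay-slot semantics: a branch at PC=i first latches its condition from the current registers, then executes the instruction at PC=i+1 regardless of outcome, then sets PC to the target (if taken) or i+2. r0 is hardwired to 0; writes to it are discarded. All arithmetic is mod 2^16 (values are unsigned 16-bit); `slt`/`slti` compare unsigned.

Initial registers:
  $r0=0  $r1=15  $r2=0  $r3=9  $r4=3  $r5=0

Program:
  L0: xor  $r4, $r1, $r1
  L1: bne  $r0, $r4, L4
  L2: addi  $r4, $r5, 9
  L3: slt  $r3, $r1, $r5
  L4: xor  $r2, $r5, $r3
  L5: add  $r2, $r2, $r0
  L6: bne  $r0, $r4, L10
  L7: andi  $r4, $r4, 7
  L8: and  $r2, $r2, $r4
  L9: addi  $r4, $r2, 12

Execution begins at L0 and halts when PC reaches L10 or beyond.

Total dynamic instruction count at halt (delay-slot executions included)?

8

PC=0  xor  $r4, $r1, $r1     | $r0=0 $r1=15 $r2=0 $r3=9 $r4=0 $r5=0
PC=1  bne  $r0, $r4, L4      | $r0=0 $r1=15 $r2=0 $r3=9 $r4=0 $r5=0  [not taken]
PC=2  addi  $r4, $r5, 9      | $r0=0 $r1=15 $r2=0 $r3=9 $r4=9 $r5=0
PC=3  slt  $r3, $r1, $r5     | $r0=0 $r1=15 $r2=0 $r3=0 $r4=9 $r5=0
PC=4  xor  $r2, $r5, $r3     | $r0=0 $r1=15 $r2=0 $r3=0 $r4=9 $r5=0
PC=5  add  $r2, $r2, $r0     | $r0=0 $r1=15 $r2=0 $r3=0 $r4=9 $r5=0
PC=6  bne  $r0, $r4, L10     | $r0=0 $r1=15 $r2=0 $r3=0 $r4=9 $r5=0  [TAKEN]
PC=7  andi  $r4, $r4, 7      | $r0=0 $r1=15 $r2=0 $r3=0 $r4=1 $r5=0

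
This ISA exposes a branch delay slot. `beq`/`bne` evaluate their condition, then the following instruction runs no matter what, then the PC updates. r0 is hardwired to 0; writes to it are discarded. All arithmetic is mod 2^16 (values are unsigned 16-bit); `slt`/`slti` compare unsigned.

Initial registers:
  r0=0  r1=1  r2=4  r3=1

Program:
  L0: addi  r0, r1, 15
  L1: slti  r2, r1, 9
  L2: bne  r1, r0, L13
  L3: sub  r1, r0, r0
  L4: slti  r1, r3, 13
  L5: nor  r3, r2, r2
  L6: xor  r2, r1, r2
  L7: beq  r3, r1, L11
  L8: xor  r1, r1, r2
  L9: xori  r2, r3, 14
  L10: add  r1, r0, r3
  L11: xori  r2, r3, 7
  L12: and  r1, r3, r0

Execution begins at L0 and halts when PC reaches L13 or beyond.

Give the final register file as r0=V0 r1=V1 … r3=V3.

r0=0 r1=0 r2=1 r3=1

[0] addi  r0, r1, 15  →  {r0:0, r1:1, r2:4, r3:1}
[1] slti  r2, r1, 9  →  {r0:0, r1:1, r2:1, r3:1}
[2] bne  r1, r0, L13  →  {r0:0, r1:1, r2:1, r3:1}  ⟨branch taken⟩
[3] sub  r1, r0, r0  →  {r0:0, r1:0, r2:1, r3:1}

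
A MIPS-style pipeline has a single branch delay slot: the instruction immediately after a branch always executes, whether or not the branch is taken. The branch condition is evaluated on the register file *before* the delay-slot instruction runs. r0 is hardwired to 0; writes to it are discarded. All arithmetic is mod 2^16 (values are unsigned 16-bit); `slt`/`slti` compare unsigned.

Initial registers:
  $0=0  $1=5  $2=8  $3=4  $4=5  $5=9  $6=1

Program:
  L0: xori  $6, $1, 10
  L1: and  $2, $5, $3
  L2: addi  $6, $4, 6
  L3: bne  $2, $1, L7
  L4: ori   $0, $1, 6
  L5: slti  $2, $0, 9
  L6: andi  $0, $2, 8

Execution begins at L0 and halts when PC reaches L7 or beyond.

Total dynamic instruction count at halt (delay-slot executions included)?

5

[0] xori  $6, $1, 10  →  {$0:0, $1:5, $2:8, $3:4, $4:5, $5:9, $6:15}
[1] and  $2, $5, $3  →  {$0:0, $1:5, $2:0, $3:4, $4:5, $5:9, $6:15}
[2] addi  $6, $4, 6  →  {$0:0, $1:5, $2:0, $3:4, $4:5, $5:9, $6:11}
[3] bne  $2, $1, L7  →  {$0:0, $1:5, $2:0, $3:4, $4:5, $5:9, $6:11}  ⟨branch taken⟩
[4] ori   $0, $1, 6  →  {$0:0, $1:5, $2:0, $3:4, $4:5, $5:9, $6:11}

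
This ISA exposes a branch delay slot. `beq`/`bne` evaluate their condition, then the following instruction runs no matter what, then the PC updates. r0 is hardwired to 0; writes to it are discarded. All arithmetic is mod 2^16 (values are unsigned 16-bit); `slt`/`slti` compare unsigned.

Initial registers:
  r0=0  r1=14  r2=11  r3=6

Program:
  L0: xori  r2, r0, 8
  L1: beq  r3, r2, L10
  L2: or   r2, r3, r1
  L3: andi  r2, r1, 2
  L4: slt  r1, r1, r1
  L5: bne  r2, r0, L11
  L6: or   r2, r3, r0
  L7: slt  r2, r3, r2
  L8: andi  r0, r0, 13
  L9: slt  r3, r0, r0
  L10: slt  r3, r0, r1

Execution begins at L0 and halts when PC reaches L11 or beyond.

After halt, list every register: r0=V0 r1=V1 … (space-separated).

r0=0 r1=0 r2=6 r3=6

PC=0  xori  r2, r0, 8        | r0=0 r1=14 r2=8 r3=6
PC=1  beq  r3, r2, L10       | r0=0 r1=14 r2=8 r3=6  [not taken]
PC=2  or   r2, r3, r1        | r0=0 r1=14 r2=14 r3=6
PC=3  andi  r2, r1, 2        | r0=0 r1=14 r2=2 r3=6
PC=4  slt  r1, r1, r1        | r0=0 r1=0 r2=2 r3=6
PC=5  bne  r2, r0, L11       | r0=0 r1=0 r2=2 r3=6  [TAKEN]
PC=6  or   r2, r3, r0        | r0=0 r1=0 r2=6 r3=6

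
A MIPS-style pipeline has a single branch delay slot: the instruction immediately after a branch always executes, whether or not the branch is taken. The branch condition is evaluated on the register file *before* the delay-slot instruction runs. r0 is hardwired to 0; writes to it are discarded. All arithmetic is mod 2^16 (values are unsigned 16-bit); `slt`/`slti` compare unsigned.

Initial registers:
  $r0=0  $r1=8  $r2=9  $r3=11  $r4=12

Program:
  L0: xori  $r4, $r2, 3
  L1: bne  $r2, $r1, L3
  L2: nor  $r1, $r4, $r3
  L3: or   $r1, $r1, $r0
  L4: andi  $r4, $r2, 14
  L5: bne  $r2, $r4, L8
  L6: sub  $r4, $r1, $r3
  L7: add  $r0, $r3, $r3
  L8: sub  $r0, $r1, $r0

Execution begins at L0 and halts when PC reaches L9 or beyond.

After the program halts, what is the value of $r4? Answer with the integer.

65513

  step pc=0: xori  $r4, $r2, 3  regs=(0,8,9,11,10)
  step pc=1: bne  $r2, $r1, L3  cond=T  regs=(0,8,9,11,10)
  step pc=2: nor  $r1, $r4, $r3  regs=(0,65524,9,11,10)
  step pc=3: or   $r1, $r1, $r0  regs=(0,65524,9,11,10)
  step pc=4: andi  $r4, $r2, 14  regs=(0,65524,9,11,8)
  step pc=5: bne  $r2, $r4, L8  cond=T  regs=(0,65524,9,11,8)
  step pc=6: sub  $r4, $r1, $r3  regs=(0,65524,9,11,65513)
  step pc=8: sub  $r0, $r1, $r0  regs=(0,65524,9,11,65513)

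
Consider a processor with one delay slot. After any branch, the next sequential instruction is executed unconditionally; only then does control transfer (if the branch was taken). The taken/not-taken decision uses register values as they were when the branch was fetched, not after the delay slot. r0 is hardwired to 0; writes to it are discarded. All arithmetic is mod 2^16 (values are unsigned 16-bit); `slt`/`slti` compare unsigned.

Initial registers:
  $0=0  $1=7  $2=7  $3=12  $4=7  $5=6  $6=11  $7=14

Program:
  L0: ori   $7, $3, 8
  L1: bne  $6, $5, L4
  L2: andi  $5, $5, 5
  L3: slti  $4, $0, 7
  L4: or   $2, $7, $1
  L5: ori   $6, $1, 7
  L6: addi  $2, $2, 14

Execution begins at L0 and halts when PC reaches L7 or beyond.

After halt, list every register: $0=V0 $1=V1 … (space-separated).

[0] ori   $7, $3, 8  →  {$0:0, $1:7, $2:7, $3:12, $4:7, $5:6, $6:11, $7:12}
[1] bne  $6, $5, L4  →  {$0:0, $1:7, $2:7, $3:12, $4:7, $5:6, $6:11, $7:12}  ⟨branch taken⟩
[2] andi  $5, $5, 5  →  {$0:0, $1:7, $2:7, $3:12, $4:7, $5:4, $6:11, $7:12}
[4] or   $2, $7, $1  →  {$0:0, $1:7, $2:15, $3:12, $4:7, $5:4, $6:11, $7:12}
[5] ori   $6, $1, 7  →  {$0:0, $1:7, $2:15, $3:12, $4:7, $5:4, $6:7, $7:12}
[6] addi  $2, $2, 14  →  {$0:0, $1:7, $2:29, $3:12, $4:7, $5:4, $6:7, $7:12}

$0=0 $1=7 $2=29 $3=12 $4=7 $5=4 $6=7 $7=12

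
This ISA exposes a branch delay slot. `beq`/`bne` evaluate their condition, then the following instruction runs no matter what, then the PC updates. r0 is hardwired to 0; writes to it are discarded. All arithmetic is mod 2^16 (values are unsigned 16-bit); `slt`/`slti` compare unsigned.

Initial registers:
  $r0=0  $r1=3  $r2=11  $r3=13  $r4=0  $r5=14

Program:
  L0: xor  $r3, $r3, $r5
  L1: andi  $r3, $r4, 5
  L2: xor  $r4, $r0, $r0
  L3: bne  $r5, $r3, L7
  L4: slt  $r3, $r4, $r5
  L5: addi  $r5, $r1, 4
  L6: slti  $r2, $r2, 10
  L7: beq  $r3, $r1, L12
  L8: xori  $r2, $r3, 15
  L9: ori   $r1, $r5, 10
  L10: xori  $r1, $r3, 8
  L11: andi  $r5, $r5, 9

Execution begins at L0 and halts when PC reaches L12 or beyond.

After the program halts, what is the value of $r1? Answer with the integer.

9

  step pc=0: xor  $r3, $r3, $r5  regs=(0,3,11,3,0,14)
  step pc=1: andi  $r3, $r4, 5  regs=(0,3,11,0,0,14)
  step pc=2: xor  $r4, $r0, $r0  regs=(0,3,11,0,0,14)
  step pc=3: bne  $r5, $r3, L7  cond=T  regs=(0,3,11,0,0,14)
  step pc=4: slt  $r3, $r4, $r5  regs=(0,3,11,1,0,14)
  step pc=7: beq  $r3, $r1, L12  cond=F  regs=(0,3,11,1,0,14)
  step pc=8: xori  $r2, $r3, 15  regs=(0,3,14,1,0,14)
  step pc=9: ori   $r1, $r5, 10  regs=(0,14,14,1,0,14)
  step pc=10: xori  $r1, $r3, 8  regs=(0,9,14,1,0,14)
  step pc=11: andi  $r5, $r5, 9  regs=(0,9,14,1,0,8)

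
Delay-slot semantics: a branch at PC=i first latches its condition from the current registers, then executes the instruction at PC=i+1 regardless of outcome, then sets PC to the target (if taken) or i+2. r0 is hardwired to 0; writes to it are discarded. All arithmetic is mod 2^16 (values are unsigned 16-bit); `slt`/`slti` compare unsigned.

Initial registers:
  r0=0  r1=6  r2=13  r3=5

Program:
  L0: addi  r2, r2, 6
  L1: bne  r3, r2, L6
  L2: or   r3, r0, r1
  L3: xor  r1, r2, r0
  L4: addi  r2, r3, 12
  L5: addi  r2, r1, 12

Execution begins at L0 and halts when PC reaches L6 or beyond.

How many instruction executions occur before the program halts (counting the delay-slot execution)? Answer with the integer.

3

PC=0  addi  r2, r2, 6        | r0=0 r1=6 r2=19 r3=5
PC=1  bne  r3, r2, L6        | r0=0 r1=6 r2=19 r3=5  [TAKEN]
PC=2  or   r3, r0, r1        | r0=0 r1=6 r2=19 r3=6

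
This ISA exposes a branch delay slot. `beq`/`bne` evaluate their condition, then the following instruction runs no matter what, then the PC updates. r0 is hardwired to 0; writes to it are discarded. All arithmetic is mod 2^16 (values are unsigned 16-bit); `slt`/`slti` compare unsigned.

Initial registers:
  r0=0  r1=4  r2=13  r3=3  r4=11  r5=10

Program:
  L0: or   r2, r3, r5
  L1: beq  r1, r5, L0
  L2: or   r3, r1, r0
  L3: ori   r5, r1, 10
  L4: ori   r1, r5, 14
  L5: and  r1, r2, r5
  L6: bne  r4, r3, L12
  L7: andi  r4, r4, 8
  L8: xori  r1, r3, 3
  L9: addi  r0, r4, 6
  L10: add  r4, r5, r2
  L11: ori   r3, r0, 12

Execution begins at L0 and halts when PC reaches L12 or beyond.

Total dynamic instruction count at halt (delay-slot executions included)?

8

PC=0  or   r2, r3, r5        | r0=0 r1=4 r2=11 r3=3 r4=11 r5=10
PC=1  beq  r1, r5, L0        | r0=0 r1=4 r2=11 r3=3 r4=11 r5=10  [not taken]
PC=2  or   r3, r1, r0        | r0=0 r1=4 r2=11 r3=4 r4=11 r5=10
PC=3  ori   r5, r1, 10       | r0=0 r1=4 r2=11 r3=4 r4=11 r5=14
PC=4  ori   r1, r5, 14       | r0=0 r1=14 r2=11 r3=4 r4=11 r5=14
PC=5  and  r1, r2, r5        | r0=0 r1=10 r2=11 r3=4 r4=11 r5=14
PC=6  bne  r4, r3, L12       | r0=0 r1=10 r2=11 r3=4 r4=11 r5=14  [TAKEN]
PC=7  andi  r4, r4, 8        | r0=0 r1=10 r2=11 r3=4 r4=8 r5=14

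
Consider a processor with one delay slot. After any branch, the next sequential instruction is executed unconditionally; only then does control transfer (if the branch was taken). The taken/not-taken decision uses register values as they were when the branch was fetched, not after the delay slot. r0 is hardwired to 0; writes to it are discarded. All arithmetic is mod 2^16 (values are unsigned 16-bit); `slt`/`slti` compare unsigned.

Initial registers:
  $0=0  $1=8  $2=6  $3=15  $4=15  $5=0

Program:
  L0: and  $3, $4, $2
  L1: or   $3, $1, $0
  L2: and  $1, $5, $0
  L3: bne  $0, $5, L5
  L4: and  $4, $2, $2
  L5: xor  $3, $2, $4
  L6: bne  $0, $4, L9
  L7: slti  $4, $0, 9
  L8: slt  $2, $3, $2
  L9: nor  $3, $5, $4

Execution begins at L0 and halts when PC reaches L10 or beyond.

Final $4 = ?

[0] and  $3, $4, $2  →  {$0:0, $1:8, $2:6, $3:6, $4:15, $5:0}
[1] or   $3, $1, $0  →  {$0:0, $1:8, $2:6, $3:8, $4:15, $5:0}
[2] and  $1, $5, $0  →  {$0:0, $1:0, $2:6, $3:8, $4:15, $5:0}
[3] bne  $0, $5, L5  →  {$0:0, $1:0, $2:6, $3:8, $4:15, $5:0}  ⟨branch fallthrough⟩
[4] and  $4, $2, $2  →  {$0:0, $1:0, $2:6, $3:8, $4:6, $5:0}
[5] xor  $3, $2, $4  →  {$0:0, $1:0, $2:6, $3:0, $4:6, $5:0}
[6] bne  $0, $4, L9  →  {$0:0, $1:0, $2:6, $3:0, $4:6, $5:0}  ⟨branch taken⟩
[7] slti  $4, $0, 9  →  {$0:0, $1:0, $2:6, $3:0, $4:1, $5:0}
[9] nor  $3, $5, $4  →  {$0:0, $1:0, $2:6, $3:65534, $4:1, $5:0}

1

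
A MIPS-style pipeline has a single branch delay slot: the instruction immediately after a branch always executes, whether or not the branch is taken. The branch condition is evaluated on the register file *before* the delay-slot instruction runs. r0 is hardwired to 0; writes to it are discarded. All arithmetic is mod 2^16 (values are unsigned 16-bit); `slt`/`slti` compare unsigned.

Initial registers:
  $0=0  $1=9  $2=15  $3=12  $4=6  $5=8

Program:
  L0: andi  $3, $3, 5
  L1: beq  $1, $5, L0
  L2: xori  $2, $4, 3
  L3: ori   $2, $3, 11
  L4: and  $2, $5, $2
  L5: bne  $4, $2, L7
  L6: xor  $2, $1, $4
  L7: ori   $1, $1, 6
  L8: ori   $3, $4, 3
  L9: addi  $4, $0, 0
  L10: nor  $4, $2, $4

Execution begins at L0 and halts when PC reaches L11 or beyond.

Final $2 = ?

15

  step pc=0: andi  $3, $3, 5  regs=(0,9,15,4,6,8)
  step pc=1: beq  $1, $5, L0  cond=F  regs=(0,9,15,4,6,8)
  step pc=2: xori  $2, $4, 3  regs=(0,9,5,4,6,8)
  step pc=3: ori   $2, $3, 11  regs=(0,9,15,4,6,8)
  step pc=4: and  $2, $5, $2  regs=(0,9,8,4,6,8)
  step pc=5: bne  $4, $2, L7  cond=T  regs=(0,9,8,4,6,8)
  step pc=6: xor  $2, $1, $4  regs=(0,9,15,4,6,8)
  step pc=7: ori   $1, $1, 6  regs=(0,15,15,4,6,8)
  step pc=8: ori   $3, $4, 3  regs=(0,15,15,7,6,8)
  step pc=9: addi  $4, $0, 0  regs=(0,15,15,7,0,8)
  step pc=10: nor  $4, $2, $4  regs=(0,15,15,7,65520,8)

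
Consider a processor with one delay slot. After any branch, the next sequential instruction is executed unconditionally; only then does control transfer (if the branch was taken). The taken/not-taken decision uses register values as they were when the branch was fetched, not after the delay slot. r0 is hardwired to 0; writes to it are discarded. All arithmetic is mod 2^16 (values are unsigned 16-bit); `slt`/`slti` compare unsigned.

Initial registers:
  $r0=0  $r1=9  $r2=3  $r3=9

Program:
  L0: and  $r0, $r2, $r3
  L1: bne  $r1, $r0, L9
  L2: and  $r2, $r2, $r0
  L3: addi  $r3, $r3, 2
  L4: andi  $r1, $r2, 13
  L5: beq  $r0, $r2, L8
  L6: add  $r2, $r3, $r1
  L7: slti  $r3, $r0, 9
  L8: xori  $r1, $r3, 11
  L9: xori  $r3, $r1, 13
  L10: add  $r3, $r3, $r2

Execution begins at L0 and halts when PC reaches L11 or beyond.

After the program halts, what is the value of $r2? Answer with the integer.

0

  step pc=0: and  $r0, $r2, $r3  regs=(0,9,3,9)
  step pc=1: bne  $r1, $r0, L9  cond=T  regs=(0,9,3,9)
  step pc=2: and  $r2, $r2, $r0  regs=(0,9,0,9)
  step pc=9: xori  $r3, $r1, 13  regs=(0,9,0,4)
  step pc=10: add  $r3, $r3, $r2  regs=(0,9,0,4)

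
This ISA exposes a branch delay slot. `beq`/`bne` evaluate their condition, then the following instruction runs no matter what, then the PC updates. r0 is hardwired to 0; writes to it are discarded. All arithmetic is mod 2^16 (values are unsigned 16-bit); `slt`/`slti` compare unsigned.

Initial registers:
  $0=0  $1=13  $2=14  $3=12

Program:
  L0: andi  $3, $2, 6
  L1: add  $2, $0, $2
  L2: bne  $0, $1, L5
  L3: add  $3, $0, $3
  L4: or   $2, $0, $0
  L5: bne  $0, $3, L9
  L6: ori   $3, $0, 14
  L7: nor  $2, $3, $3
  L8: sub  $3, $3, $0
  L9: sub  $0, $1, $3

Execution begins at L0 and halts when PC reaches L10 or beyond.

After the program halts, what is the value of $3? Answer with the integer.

14

[0] andi  $3, $2, 6  →  {$0:0, $1:13, $2:14, $3:6}
[1] add  $2, $0, $2  →  {$0:0, $1:13, $2:14, $3:6}
[2] bne  $0, $1, L5  →  {$0:0, $1:13, $2:14, $3:6}  ⟨branch taken⟩
[3] add  $3, $0, $3  →  {$0:0, $1:13, $2:14, $3:6}
[5] bne  $0, $3, L9  →  {$0:0, $1:13, $2:14, $3:6}  ⟨branch taken⟩
[6] ori   $3, $0, 14  →  {$0:0, $1:13, $2:14, $3:14}
[9] sub  $0, $1, $3  →  {$0:0, $1:13, $2:14, $3:14}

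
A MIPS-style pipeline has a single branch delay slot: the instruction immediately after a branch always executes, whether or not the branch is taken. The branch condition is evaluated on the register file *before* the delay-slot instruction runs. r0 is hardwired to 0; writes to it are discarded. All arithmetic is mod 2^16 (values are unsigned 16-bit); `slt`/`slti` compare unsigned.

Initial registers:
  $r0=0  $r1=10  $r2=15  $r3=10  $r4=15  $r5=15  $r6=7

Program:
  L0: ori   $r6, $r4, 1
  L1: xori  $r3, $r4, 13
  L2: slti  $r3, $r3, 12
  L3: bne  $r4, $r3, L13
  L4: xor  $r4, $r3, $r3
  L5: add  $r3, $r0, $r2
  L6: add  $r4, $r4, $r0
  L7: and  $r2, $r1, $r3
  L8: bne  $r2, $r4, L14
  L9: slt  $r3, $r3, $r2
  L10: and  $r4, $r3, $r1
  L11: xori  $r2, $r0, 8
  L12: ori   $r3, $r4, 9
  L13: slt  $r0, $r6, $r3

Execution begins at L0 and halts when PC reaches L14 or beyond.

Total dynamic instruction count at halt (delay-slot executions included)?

  step pc=0: ori   $r6, $r4, 1  regs=(0,10,15,10,15,15,15)
  step pc=1: xori  $r3, $r4, 13  regs=(0,10,15,2,15,15,15)
  step pc=2: slti  $r3, $r3, 12  regs=(0,10,15,1,15,15,15)
  step pc=3: bne  $r4, $r3, L13  cond=T  regs=(0,10,15,1,15,15,15)
  step pc=4: xor  $r4, $r3, $r3  regs=(0,10,15,1,0,15,15)
  step pc=13: slt  $r0, $r6, $r3  regs=(0,10,15,1,0,15,15)

6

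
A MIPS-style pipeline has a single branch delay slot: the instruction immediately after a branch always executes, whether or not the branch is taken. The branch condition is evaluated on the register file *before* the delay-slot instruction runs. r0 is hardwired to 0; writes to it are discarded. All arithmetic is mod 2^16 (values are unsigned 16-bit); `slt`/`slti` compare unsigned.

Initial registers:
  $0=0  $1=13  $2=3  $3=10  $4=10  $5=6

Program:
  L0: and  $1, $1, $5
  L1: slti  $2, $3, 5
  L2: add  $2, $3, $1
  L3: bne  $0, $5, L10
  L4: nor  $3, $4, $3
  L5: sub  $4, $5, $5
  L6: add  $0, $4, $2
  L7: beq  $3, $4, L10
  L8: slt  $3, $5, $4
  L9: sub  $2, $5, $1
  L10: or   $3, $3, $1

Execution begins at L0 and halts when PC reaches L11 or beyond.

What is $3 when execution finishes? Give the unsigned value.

[0] and  $1, $1, $5  →  {$0:0, $1:4, $2:3, $3:10, $4:10, $5:6}
[1] slti  $2, $3, 5  →  {$0:0, $1:4, $2:0, $3:10, $4:10, $5:6}
[2] add  $2, $3, $1  →  {$0:0, $1:4, $2:14, $3:10, $4:10, $5:6}
[3] bne  $0, $5, L10  →  {$0:0, $1:4, $2:14, $3:10, $4:10, $5:6}  ⟨branch taken⟩
[4] nor  $3, $4, $3  →  {$0:0, $1:4, $2:14, $3:65525, $4:10, $5:6}
[10] or   $3, $3, $1  →  {$0:0, $1:4, $2:14, $3:65525, $4:10, $5:6}

65525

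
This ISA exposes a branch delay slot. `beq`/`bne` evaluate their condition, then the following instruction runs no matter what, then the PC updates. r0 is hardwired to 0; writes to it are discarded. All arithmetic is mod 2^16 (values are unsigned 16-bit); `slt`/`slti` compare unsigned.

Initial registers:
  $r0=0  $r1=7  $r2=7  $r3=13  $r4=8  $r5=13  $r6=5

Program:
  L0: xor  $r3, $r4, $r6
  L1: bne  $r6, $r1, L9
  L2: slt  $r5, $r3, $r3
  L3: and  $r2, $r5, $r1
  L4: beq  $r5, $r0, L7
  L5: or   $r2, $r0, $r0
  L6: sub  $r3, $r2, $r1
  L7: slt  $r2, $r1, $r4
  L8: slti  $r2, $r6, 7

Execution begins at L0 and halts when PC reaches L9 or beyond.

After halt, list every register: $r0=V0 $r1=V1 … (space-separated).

$r0=0 $r1=7 $r2=7 $r3=13 $r4=8 $r5=0 $r6=5

[0] xor  $r3, $r4, $r6  →  {$r0:0, $r1:7, $r2:7, $r3:13, $r4:8, $r5:13, $r6:5}
[1] bne  $r6, $r1, L9  →  {$r0:0, $r1:7, $r2:7, $r3:13, $r4:8, $r5:13, $r6:5}  ⟨branch taken⟩
[2] slt  $r5, $r3, $r3  →  {$r0:0, $r1:7, $r2:7, $r3:13, $r4:8, $r5:0, $r6:5}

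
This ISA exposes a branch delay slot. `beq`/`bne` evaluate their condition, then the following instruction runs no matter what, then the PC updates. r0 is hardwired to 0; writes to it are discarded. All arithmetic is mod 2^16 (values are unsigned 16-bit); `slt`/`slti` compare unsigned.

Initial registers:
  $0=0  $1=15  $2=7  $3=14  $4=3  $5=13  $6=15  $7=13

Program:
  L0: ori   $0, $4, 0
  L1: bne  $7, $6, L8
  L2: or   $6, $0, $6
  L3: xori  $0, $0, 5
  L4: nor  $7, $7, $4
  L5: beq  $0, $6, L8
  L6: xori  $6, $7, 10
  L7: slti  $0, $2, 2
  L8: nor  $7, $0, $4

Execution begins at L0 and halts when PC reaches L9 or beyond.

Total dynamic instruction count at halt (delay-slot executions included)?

4

  step pc=0: ori   $0, $4, 0  regs=(0,15,7,14,3,13,15,13)
  step pc=1: bne  $7, $6, L8  cond=T  regs=(0,15,7,14,3,13,15,13)
  step pc=2: or   $6, $0, $6  regs=(0,15,7,14,3,13,15,13)
  step pc=8: nor  $7, $0, $4  regs=(0,15,7,14,3,13,15,65532)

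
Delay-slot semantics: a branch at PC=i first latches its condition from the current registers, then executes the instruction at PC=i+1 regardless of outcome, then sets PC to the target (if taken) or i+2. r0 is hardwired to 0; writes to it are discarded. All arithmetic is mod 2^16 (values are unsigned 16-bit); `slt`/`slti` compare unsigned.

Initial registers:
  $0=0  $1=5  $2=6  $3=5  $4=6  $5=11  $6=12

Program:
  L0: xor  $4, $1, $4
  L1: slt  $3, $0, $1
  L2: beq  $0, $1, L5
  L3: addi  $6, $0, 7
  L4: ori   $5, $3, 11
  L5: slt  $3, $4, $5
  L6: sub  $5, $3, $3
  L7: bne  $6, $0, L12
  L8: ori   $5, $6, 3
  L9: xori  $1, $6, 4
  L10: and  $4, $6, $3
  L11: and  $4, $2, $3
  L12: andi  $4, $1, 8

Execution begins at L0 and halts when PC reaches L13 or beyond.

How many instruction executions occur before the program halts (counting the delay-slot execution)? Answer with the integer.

10

#0 xor  $4, $1, $4 ; 0/5/6/5/3/11/12
#1 slt  $3, $0, $1 ; 0/5/6/1/3/11/12
#2 beq  $0, $1, L5 ; 0/5/6/1/3/11/12 ; →fallthru
#3 addi  $6, $0, 7 ; 0/5/6/1/3/11/7
#4 ori   $5, $3, 11 ; 0/5/6/1/3/11/7
#5 slt  $3, $4, $5 ; 0/5/6/1/3/11/7
#6 sub  $5, $3, $3 ; 0/5/6/1/3/0/7
#7 bne  $6, $0, L12 ; 0/5/6/1/3/0/7 ; →target
#8 ori   $5, $6, 3 ; 0/5/6/1/3/7/7
#12 andi  $4, $1, 8 ; 0/5/6/1/0/7/7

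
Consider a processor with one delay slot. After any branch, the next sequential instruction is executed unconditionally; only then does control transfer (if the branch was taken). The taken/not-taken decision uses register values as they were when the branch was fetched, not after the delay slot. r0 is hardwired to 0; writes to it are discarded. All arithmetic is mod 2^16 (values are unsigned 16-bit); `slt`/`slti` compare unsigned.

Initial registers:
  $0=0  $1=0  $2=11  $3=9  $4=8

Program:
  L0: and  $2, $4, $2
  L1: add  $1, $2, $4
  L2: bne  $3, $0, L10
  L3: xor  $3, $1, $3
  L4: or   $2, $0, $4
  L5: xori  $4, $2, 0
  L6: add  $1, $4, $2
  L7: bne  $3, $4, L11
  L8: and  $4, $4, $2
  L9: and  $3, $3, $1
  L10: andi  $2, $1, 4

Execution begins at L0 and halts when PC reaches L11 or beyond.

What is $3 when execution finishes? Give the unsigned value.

25

#0 and  $2, $4, $2 ; 0/0/8/9/8
#1 add  $1, $2, $4 ; 0/16/8/9/8
#2 bne  $3, $0, L10 ; 0/16/8/9/8 ; →target
#3 xor  $3, $1, $3 ; 0/16/8/25/8
#10 andi  $2, $1, 4 ; 0/16/0/25/8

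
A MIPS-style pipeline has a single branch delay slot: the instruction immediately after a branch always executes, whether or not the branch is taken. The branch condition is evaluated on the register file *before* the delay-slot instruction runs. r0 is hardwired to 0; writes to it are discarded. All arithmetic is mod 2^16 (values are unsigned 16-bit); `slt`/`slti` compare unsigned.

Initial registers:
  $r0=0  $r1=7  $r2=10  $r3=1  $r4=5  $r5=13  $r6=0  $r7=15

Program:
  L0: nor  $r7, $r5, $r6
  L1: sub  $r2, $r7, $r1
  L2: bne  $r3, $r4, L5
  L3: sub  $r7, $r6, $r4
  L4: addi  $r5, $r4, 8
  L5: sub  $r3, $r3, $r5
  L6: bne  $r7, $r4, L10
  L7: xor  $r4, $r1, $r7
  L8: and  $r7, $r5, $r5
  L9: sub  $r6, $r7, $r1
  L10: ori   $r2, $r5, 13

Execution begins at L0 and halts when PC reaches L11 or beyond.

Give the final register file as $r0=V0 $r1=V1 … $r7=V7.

PC=0  nor  $r7, $r5, $r6     | $r0=0 $r1=7 $r2=10 $r3=1 $r4=5 $r5=13 $r6=0 $r7=65522
PC=1  sub  $r2, $r7, $r1     | $r0=0 $r1=7 $r2=65515 $r3=1 $r4=5 $r5=13 $r6=0 $r7=65522
PC=2  bne  $r3, $r4, L5      | $r0=0 $r1=7 $r2=65515 $r3=1 $r4=5 $r5=13 $r6=0 $r7=65522  [TAKEN]
PC=3  sub  $r7, $r6, $r4     | $r0=0 $r1=7 $r2=65515 $r3=1 $r4=5 $r5=13 $r6=0 $r7=65531
PC=5  sub  $r3, $r3, $r5     | $r0=0 $r1=7 $r2=65515 $r3=65524 $r4=5 $r5=13 $r6=0 $r7=65531
PC=6  bne  $r7, $r4, L10     | $r0=0 $r1=7 $r2=65515 $r3=65524 $r4=5 $r5=13 $r6=0 $r7=65531  [TAKEN]
PC=7  xor  $r4, $r1, $r7     | $r0=0 $r1=7 $r2=65515 $r3=65524 $r4=65532 $r5=13 $r6=0 $r7=65531
PC=10 ori   $r2, $r5, 13     | $r0=0 $r1=7 $r2=13 $r3=65524 $r4=65532 $r5=13 $r6=0 $r7=65531

$r0=0 $r1=7 $r2=13 $r3=65524 $r4=65532 $r5=13 $r6=0 $r7=65531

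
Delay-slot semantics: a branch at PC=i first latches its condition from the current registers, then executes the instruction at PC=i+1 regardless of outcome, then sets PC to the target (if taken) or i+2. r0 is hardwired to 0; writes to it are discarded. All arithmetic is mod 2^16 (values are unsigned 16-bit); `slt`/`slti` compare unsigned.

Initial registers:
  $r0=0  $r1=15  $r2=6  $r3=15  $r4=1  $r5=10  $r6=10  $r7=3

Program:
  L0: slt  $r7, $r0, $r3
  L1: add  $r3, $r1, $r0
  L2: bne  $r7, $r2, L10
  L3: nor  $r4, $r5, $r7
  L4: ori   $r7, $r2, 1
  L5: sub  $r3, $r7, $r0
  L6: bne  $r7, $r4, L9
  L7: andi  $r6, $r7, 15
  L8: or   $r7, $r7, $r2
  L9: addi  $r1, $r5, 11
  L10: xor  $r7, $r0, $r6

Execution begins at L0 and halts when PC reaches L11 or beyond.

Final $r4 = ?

PC=0  slt  $r7, $r0, $r3     | $r0=0 $r1=15 $r2=6 $r3=15 $r4=1 $r5=10 $r6=10 $r7=1
PC=1  add  $r3, $r1, $r0     | $r0=0 $r1=15 $r2=6 $r3=15 $r4=1 $r5=10 $r6=10 $r7=1
PC=2  bne  $r7, $r2, L10     | $r0=0 $r1=15 $r2=6 $r3=15 $r4=1 $r5=10 $r6=10 $r7=1  [TAKEN]
PC=3  nor  $r4, $r5, $r7     | $r0=0 $r1=15 $r2=6 $r3=15 $r4=65524 $r5=10 $r6=10 $r7=1
PC=10 xor  $r7, $r0, $r6     | $r0=0 $r1=15 $r2=6 $r3=15 $r4=65524 $r5=10 $r6=10 $r7=10

65524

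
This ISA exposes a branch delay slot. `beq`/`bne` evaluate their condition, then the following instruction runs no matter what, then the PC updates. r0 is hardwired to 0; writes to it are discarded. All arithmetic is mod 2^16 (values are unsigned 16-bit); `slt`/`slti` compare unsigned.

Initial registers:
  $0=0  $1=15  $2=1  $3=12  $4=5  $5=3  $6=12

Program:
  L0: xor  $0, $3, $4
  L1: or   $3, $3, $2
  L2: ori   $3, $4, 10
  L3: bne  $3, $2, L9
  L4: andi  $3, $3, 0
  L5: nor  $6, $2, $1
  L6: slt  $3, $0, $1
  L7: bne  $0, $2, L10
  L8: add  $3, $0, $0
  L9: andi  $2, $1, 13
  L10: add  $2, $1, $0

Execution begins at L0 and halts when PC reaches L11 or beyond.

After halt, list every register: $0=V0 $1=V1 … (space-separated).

$0=0 $1=15 $2=15 $3=0 $4=5 $5=3 $6=12

PC=0  xor  $0, $3, $4        | $0=0 $1=15 $2=1 $3=12 $4=5 $5=3 $6=12
PC=1  or   $3, $3, $2        | $0=0 $1=15 $2=1 $3=13 $4=5 $5=3 $6=12
PC=2  ori   $3, $4, 10       | $0=0 $1=15 $2=1 $3=15 $4=5 $5=3 $6=12
PC=3  bne  $3, $2, L9        | $0=0 $1=15 $2=1 $3=15 $4=5 $5=3 $6=12  [TAKEN]
PC=4  andi  $3, $3, 0        | $0=0 $1=15 $2=1 $3=0 $4=5 $5=3 $6=12
PC=9  andi  $2, $1, 13       | $0=0 $1=15 $2=13 $3=0 $4=5 $5=3 $6=12
PC=10 add  $2, $1, $0        | $0=0 $1=15 $2=15 $3=0 $4=5 $5=3 $6=12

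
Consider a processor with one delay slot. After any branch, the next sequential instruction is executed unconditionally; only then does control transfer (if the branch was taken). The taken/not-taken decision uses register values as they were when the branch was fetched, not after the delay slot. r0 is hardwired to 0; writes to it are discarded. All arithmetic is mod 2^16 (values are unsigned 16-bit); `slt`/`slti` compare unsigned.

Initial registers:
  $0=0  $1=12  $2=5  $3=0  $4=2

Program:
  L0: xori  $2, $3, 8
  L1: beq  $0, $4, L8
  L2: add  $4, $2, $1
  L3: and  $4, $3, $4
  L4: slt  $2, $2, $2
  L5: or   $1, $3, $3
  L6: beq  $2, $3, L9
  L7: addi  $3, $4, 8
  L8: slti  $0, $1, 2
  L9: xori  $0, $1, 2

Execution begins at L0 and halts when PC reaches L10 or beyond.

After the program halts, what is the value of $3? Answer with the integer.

8

PC=0  xori  $2, $3, 8        | $0=0 $1=12 $2=8 $3=0 $4=2
PC=1  beq  $0, $4, L8        | $0=0 $1=12 $2=8 $3=0 $4=2  [not taken]
PC=2  add  $4, $2, $1        | $0=0 $1=12 $2=8 $3=0 $4=20
PC=3  and  $4, $3, $4        | $0=0 $1=12 $2=8 $3=0 $4=0
PC=4  slt  $2, $2, $2        | $0=0 $1=12 $2=0 $3=0 $4=0
PC=5  or   $1, $3, $3        | $0=0 $1=0 $2=0 $3=0 $4=0
PC=6  beq  $2, $3, L9        | $0=0 $1=0 $2=0 $3=0 $4=0  [TAKEN]
PC=7  addi  $3, $4, 8        | $0=0 $1=0 $2=0 $3=8 $4=0
PC=9  xori  $0, $1, 2        | $0=0 $1=0 $2=0 $3=8 $4=0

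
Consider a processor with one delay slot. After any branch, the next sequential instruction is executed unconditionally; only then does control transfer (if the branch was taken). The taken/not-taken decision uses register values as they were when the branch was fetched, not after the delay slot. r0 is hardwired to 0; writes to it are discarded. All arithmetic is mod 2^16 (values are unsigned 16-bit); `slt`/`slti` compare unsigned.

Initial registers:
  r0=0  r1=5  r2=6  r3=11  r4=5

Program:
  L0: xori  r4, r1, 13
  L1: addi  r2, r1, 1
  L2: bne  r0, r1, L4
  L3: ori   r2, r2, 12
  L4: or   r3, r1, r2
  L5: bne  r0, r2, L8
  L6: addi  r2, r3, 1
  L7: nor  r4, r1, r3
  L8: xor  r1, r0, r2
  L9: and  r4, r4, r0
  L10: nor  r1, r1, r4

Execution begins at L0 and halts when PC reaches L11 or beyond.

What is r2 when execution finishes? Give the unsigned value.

16

  step pc=0: xori  r4, r1, 13  regs=(0,5,6,11,8)
  step pc=1: addi  r2, r1, 1  regs=(0,5,6,11,8)
  step pc=2: bne  r0, r1, L4  cond=T  regs=(0,5,6,11,8)
  step pc=3: ori   r2, r2, 12  regs=(0,5,14,11,8)
  step pc=4: or   r3, r1, r2  regs=(0,5,14,15,8)
  step pc=5: bne  r0, r2, L8  cond=T  regs=(0,5,14,15,8)
  step pc=6: addi  r2, r3, 1  regs=(0,5,16,15,8)
  step pc=8: xor  r1, r0, r2  regs=(0,16,16,15,8)
  step pc=9: and  r4, r4, r0  regs=(0,16,16,15,0)
  step pc=10: nor  r1, r1, r4  regs=(0,65519,16,15,0)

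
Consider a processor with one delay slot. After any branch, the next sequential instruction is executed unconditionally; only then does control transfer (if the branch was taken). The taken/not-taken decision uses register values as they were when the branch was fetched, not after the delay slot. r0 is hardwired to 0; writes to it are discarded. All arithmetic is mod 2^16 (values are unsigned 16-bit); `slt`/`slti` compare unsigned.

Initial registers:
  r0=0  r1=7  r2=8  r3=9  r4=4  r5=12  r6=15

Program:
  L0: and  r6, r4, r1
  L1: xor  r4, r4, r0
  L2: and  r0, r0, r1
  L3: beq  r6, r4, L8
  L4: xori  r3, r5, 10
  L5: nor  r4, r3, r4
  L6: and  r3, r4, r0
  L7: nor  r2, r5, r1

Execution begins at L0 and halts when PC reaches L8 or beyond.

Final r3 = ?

6

  step pc=0: and  r6, r4, r1  regs=(0,7,8,9,4,12,4)
  step pc=1: xor  r4, r4, r0  regs=(0,7,8,9,4,12,4)
  step pc=2: and  r0, r0, r1  regs=(0,7,8,9,4,12,4)
  step pc=3: beq  r6, r4, L8  cond=T  regs=(0,7,8,9,4,12,4)
  step pc=4: xori  r3, r5, 10  regs=(0,7,8,6,4,12,4)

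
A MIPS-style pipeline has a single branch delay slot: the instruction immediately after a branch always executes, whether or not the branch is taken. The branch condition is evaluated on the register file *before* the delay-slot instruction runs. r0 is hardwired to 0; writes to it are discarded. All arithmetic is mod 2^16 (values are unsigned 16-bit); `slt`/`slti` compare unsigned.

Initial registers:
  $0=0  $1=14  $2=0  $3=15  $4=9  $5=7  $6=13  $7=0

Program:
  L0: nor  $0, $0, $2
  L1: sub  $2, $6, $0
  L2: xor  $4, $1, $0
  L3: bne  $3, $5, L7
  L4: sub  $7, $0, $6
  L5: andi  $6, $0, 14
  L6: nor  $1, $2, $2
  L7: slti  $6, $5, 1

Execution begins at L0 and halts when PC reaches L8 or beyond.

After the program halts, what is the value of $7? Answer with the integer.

65523

  step pc=0: nor  $0, $0, $2  regs=(0,14,0,15,9,7,13,0)
  step pc=1: sub  $2, $6, $0  regs=(0,14,13,15,9,7,13,0)
  step pc=2: xor  $4, $1, $0  regs=(0,14,13,15,14,7,13,0)
  step pc=3: bne  $3, $5, L7  cond=T  regs=(0,14,13,15,14,7,13,0)
  step pc=4: sub  $7, $0, $6  regs=(0,14,13,15,14,7,13,65523)
  step pc=7: slti  $6, $5, 1  regs=(0,14,13,15,14,7,0,65523)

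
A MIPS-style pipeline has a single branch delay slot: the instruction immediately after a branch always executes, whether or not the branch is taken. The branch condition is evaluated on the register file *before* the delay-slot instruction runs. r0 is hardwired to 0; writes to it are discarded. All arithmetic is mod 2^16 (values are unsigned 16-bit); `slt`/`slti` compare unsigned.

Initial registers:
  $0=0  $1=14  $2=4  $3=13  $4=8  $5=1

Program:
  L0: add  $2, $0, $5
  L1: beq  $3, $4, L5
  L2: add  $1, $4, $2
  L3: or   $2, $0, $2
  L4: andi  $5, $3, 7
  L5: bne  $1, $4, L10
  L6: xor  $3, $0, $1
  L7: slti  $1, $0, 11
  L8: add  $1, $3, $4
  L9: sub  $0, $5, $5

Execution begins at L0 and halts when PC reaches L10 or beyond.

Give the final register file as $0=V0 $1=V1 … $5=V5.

PC=0  add  $2, $0, $5        | $0=0 $1=14 $2=1 $3=13 $4=8 $5=1
PC=1  beq  $3, $4, L5        | $0=0 $1=14 $2=1 $3=13 $4=8 $5=1  [not taken]
PC=2  add  $1, $4, $2        | $0=0 $1=9 $2=1 $3=13 $4=8 $5=1
PC=3  or   $2, $0, $2        | $0=0 $1=9 $2=1 $3=13 $4=8 $5=1
PC=4  andi  $5, $3, 7        | $0=0 $1=9 $2=1 $3=13 $4=8 $5=5
PC=5  bne  $1, $4, L10       | $0=0 $1=9 $2=1 $3=13 $4=8 $5=5  [TAKEN]
PC=6  xor  $3, $0, $1        | $0=0 $1=9 $2=1 $3=9 $4=8 $5=5

$0=0 $1=9 $2=1 $3=9 $4=8 $5=5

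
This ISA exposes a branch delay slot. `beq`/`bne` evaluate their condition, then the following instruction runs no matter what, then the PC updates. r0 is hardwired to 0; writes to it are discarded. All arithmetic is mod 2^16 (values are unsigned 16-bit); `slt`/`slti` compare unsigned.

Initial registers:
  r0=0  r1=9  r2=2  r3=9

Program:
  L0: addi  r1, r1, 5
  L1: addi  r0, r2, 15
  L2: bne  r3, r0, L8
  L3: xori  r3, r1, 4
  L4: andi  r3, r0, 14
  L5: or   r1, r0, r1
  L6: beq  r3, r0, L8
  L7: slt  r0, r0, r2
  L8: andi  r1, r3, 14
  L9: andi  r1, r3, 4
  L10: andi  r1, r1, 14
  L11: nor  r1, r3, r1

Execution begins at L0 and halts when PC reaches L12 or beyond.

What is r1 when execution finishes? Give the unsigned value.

PC=0  addi  r1, r1, 5        | r0=0 r1=14 r2=2 r3=9
PC=1  addi  r0, r2, 15       | r0=0 r1=14 r2=2 r3=9
PC=2  bne  r3, r0, L8        | r0=0 r1=14 r2=2 r3=9  [TAKEN]
PC=3  xori  r3, r1, 4        | r0=0 r1=14 r2=2 r3=10
PC=8  andi  r1, r3, 14       | r0=0 r1=10 r2=2 r3=10
PC=9  andi  r1, r3, 4        | r0=0 r1=0 r2=2 r3=10
PC=10 andi  r1, r1, 14       | r0=0 r1=0 r2=2 r3=10
PC=11 nor  r1, r3, r1        | r0=0 r1=65525 r2=2 r3=10

65525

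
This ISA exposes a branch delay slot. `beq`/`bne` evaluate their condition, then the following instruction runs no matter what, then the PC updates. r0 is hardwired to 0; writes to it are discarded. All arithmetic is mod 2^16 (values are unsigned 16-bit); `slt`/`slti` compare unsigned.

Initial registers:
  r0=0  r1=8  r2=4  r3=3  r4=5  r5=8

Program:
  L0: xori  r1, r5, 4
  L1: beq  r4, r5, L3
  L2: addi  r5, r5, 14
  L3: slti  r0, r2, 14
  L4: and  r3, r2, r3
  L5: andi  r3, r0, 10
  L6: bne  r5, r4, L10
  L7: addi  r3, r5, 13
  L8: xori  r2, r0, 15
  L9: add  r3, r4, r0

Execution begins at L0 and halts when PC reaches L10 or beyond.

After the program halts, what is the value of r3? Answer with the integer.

35

  step pc=0: xori  r1, r5, 4  regs=(0,12,4,3,5,8)
  step pc=1: beq  r4, r5, L3  cond=F  regs=(0,12,4,3,5,8)
  step pc=2: addi  r5, r5, 14  regs=(0,12,4,3,5,22)
  step pc=3: slti  r0, r2, 14  regs=(0,12,4,3,5,22)
  step pc=4: and  r3, r2, r3  regs=(0,12,4,0,5,22)
  step pc=5: andi  r3, r0, 10  regs=(0,12,4,0,5,22)
  step pc=6: bne  r5, r4, L10  cond=T  regs=(0,12,4,0,5,22)
  step pc=7: addi  r3, r5, 13  regs=(0,12,4,35,5,22)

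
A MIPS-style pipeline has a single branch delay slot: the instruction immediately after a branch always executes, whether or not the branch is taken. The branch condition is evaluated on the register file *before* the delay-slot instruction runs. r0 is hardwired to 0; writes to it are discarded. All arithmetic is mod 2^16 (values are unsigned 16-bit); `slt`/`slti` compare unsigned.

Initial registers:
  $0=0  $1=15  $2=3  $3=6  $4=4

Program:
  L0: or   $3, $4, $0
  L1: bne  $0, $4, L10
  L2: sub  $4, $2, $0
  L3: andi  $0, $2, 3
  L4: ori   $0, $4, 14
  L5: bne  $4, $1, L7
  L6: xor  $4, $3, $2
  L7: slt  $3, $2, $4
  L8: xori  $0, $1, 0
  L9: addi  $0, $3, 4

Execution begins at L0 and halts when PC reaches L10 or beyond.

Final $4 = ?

3

  step pc=0: or   $3, $4, $0  regs=(0,15,3,4,4)
  step pc=1: bne  $0, $4, L10  cond=T  regs=(0,15,3,4,4)
  step pc=2: sub  $4, $2, $0  regs=(0,15,3,4,3)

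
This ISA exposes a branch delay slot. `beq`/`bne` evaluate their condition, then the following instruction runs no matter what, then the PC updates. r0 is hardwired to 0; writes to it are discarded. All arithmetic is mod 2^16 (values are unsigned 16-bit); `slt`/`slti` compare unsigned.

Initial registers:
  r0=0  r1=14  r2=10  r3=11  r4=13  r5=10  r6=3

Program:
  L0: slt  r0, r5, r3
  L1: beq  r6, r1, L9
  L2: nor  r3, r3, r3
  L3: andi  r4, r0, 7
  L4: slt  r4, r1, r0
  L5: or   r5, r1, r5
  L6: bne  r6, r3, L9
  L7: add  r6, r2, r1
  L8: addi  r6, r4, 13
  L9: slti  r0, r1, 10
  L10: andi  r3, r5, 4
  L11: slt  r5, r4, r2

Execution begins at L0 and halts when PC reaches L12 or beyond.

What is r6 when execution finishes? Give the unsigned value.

24

  step pc=0: slt  r0, r5, r3  regs=(0,14,10,11,13,10,3)
  step pc=1: beq  r6, r1, L9  cond=F  regs=(0,14,10,11,13,10,3)
  step pc=2: nor  r3, r3, r3  regs=(0,14,10,65524,13,10,3)
  step pc=3: andi  r4, r0, 7  regs=(0,14,10,65524,0,10,3)
  step pc=4: slt  r4, r1, r0  regs=(0,14,10,65524,0,10,3)
  step pc=5: or   r5, r1, r5  regs=(0,14,10,65524,0,14,3)
  step pc=6: bne  r6, r3, L9  cond=T  regs=(0,14,10,65524,0,14,3)
  step pc=7: add  r6, r2, r1  regs=(0,14,10,65524,0,14,24)
  step pc=9: slti  r0, r1, 10  regs=(0,14,10,65524,0,14,24)
  step pc=10: andi  r3, r5, 4  regs=(0,14,10,4,0,14,24)
  step pc=11: slt  r5, r4, r2  regs=(0,14,10,4,0,1,24)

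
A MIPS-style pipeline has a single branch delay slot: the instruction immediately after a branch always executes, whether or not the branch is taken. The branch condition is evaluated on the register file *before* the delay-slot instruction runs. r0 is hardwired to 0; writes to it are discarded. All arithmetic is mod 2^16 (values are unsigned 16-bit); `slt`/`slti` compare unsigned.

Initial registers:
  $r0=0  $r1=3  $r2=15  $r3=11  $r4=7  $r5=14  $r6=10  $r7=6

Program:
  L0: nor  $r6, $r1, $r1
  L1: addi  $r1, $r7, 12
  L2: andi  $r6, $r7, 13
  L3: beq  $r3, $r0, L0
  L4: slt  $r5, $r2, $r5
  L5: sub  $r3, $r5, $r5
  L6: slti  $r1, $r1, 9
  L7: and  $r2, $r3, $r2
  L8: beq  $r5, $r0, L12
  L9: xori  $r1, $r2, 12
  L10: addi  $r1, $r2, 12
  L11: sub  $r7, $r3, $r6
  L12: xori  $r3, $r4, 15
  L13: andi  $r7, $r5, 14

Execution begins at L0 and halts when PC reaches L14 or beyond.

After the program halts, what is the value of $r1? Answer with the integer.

  step pc=0: nor  $r6, $r1, $r1  regs=(0,3,15,11,7,14,65532,6)
  step pc=1: addi  $r1, $r7, 12  regs=(0,18,15,11,7,14,65532,6)
  step pc=2: andi  $r6, $r7, 13  regs=(0,18,15,11,7,14,4,6)
  step pc=3: beq  $r3, $r0, L0  cond=F  regs=(0,18,15,11,7,14,4,6)
  step pc=4: slt  $r5, $r2, $r5  regs=(0,18,15,11,7,0,4,6)
  step pc=5: sub  $r3, $r5, $r5  regs=(0,18,15,0,7,0,4,6)
  step pc=6: slti  $r1, $r1, 9  regs=(0,0,15,0,7,0,4,6)
  step pc=7: and  $r2, $r3, $r2  regs=(0,0,0,0,7,0,4,6)
  step pc=8: beq  $r5, $r0, L12  cond=T  regs=(0,0,0,0,7,0,4,6)
  step pc=9: xori  $r1, $r2, 12  regs=(0,12,0,0,7,0,4,6)
  step pc=12: xori  $r3, $r4, 15  regs=(0,12,0,8,7,0,4,6)
  step pc=13: andi  $r7, $r5, 14  regs=(0,12,0,8,7,0,4,0)

12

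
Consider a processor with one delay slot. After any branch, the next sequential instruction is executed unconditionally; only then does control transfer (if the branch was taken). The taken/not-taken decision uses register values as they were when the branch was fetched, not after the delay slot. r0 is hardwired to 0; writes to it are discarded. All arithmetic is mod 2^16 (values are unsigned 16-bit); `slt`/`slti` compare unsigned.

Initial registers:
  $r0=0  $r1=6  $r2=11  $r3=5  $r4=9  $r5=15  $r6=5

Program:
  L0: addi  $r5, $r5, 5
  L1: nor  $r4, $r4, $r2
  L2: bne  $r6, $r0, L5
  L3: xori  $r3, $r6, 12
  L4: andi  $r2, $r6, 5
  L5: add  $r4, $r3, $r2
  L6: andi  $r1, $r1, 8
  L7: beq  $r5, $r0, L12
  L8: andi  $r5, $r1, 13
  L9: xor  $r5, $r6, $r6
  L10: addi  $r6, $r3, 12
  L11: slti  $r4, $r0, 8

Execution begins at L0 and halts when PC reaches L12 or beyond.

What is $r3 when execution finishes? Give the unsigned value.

9

  step pc=0: addi  $r5, $r5, 5  regs=(0,6,11,5,9,20,5)
  step pc=1: nor  $r4, $r4, $r2  regs=(0,6,11,5,65524,20,5)
  step pc=2: bne  $r6, $r0, L5  cond=T  regs=(0,6,11,5,65524,20,5)
  step pc=3: xori  $r3, $r6, 12  regs=(0,6,11,9,65524,20,5)
  step pc=5: add  $r4, $r3, $r2  regs=(0,6,11,9,20,20,5)
  step pc=6: andi  $r1, $r1, 8  regs=(0,0,11,9,20,20,5)
  step pc=7: beq  $r5, $r0, L12  cond=F  regs=(0,0,11,9,20,20,5)
  step pc=8: andi  $r5, $r1, 13  regs=(0,0,11,9,20,0,5)
  step pc=9: xor  $r5, $r6, $r6  regs=(0,0,11,9,20,0,5)
  step pc=10: addi  $r6, $r3, 12  regs=(0,0,11,9,20,0,21)
  step pc=11: slti  $r4, $r0, 8  regs=(0,0,11,9,1,0,21)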